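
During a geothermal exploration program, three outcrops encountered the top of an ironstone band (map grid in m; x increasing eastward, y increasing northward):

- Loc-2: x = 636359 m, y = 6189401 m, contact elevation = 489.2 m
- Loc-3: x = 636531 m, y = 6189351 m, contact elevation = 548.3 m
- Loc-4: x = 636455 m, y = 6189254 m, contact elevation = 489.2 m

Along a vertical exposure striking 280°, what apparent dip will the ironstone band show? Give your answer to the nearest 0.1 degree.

Let the plane be z = a·x + b·y + c.
Loc-3−Loc-2: 172a − 50b = 59.1;  Loc-4−Loc-2: 96a − 147b = 0.
Solving gives a = 0.42412, b = 0.27698.
Unit vector along 280° is (sin 280°, cos 280°) = (-0.9848, 0.1736).
Slope in that direction = a·(-0.9848) + b·(0.1736) = −0.36958.
Apparent dip = arctan|0.36958| = 20.3° (true dip is 26.9°, so apparent ≤ true as expected).

20.3°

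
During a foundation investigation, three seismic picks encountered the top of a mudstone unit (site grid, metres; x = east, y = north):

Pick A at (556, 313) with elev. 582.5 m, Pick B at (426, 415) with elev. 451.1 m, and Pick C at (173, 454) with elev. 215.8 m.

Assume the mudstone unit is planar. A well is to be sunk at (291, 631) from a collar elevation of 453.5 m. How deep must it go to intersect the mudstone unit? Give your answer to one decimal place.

Let the plane be z = a·x + b·y + c.
Pick B−Pick A: −130a + 102b = −131.4;  Pick C−Pick A: −383a + 141b = −366.7.
Solving gives a = 0.91030, b = −0.12805.
Then c = 582.5 − a·556 − b·313 = 116.45.
At (291, 631): z_contact = 264.90 − 80.80 + 116.45 = 300.55 m.
Depth below ground = 453.5 − 300.55 = 152.9 m.

152.9 m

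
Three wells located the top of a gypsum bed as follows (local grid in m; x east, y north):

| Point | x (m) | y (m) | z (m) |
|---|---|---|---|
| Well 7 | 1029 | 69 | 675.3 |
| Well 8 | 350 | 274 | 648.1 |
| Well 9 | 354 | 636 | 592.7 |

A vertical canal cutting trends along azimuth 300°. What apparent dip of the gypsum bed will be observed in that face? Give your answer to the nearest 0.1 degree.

4.1°

Let the plane be z = a·x + b·y + c.
Well 8−Well 7: −679a + 205b = −27.2;  Well 9−Well 7: −675a + 567b = −82.6.
Solving gives a = −0.00613, b = −0.15297.
Unit vector along 300° is (sin 300°, cos 300°) = (-0.8660, 0.5000).
Slope in that direction = a·(-0.8660) + b·(0.5000) = −0.07118.
Apparent dip = arctan|0.07118| = 4.1° (true dip is 8.7°, so apparent ≤ true as expected).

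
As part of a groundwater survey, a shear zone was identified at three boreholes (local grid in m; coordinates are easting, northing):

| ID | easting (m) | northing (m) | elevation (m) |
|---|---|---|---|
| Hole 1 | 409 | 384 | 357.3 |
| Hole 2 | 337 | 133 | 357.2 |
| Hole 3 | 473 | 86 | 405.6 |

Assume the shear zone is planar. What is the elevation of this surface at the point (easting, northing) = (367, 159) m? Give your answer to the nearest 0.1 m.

Let the plane be z = a·easting + b·northing + c.
Hole 2−Hole 1: −72a − 251b = −0.1;  Hole 3−Hole 1: 64a − 298b = 48.3.
Solving gives a = 0.32391, b = −0.09252.
Then c = 357.3 − a·409 − b·384 = 260.35.
At (367, 159): z = 118.9 − 14.7 + 260.35 = 364.5 m.

364.5 m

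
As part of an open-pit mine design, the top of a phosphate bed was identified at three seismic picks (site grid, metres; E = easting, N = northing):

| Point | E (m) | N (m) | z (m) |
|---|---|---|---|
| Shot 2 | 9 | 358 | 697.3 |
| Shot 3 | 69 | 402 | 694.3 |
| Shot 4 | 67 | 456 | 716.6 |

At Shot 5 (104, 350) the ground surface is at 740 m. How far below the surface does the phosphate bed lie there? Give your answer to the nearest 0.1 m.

78.5 m

Let the plane be z = a·E + b·N + c.
Shot 3−Shot 2: 60a + 44b = −3;  Shot 4−Shot 2: 58a + 98b = 19.3.
Solving gives a = −0.34351, b = 0.40024.
Then c = 697.3 − a·9 − b·358 = 557.11.
At (104, 350): z_contact = −35.73 + 140.08 + 557.11 = 661.46 m.
Depth below ground = 740 − 661.46 = 78.5 m.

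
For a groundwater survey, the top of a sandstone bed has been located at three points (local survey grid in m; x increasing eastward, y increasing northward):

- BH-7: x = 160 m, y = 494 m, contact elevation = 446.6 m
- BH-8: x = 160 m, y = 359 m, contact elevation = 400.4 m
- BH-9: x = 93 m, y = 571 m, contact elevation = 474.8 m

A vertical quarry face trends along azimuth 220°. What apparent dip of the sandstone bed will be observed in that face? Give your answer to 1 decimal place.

13.7°

Let the plane be z = a·x + b·y + c.
BH-8−BH-7: 0a − 135b = −46.2;  BH-9−BH-7: −67a + 77b = 28.2.
Solving gives a = −0.02760, b = 0.34222.
Unit vector along 220° is (sin 220°, cos 220°) = (-0.6428, -0.7660).
Slope in that direction = a·(-0.6428) + b·(-0.7660) = −0.24442.
Apparent dip = arctan|0.24442| = 13.7° (true dip is 18.9°, so apparent ≤ true as expected).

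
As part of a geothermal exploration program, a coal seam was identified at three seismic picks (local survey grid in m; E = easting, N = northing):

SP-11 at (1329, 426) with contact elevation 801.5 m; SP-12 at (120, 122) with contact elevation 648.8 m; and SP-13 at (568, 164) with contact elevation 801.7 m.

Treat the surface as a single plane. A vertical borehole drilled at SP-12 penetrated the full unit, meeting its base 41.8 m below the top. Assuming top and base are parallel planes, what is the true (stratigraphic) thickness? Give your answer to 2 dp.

23.82 m

Let the plane be z = a·E + b·N + c.
SP-12−SP-11: −1209a − 304b = −152.7;  SP-13−SP-11: −761a − 262b = 0.2.
Solving gives a = 0.46911, b = −1.36332.
|∇z| = √(a²+b²) = 1.44177, so dip δ = arctan(1.44177) = 55.26°.
True thickness = vertical thickness × cos δ = 41.8 × cos 55.26° = 23.82 m.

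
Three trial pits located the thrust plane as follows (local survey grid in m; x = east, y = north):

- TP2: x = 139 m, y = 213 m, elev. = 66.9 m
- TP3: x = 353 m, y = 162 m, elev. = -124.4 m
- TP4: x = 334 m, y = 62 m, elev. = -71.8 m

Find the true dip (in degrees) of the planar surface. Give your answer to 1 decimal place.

Let the plane be z = a·x + b·y + c.
TP3−TP2: 214a − 51b = −191.3;  TP4−TP2: 195a − 151b = −138.7.
Solving gives a = −0.97513, b = −0.34073.
Gradient magnitude |∇z| = √(a² + b²) = √(0.95087 + 0.11609) = 1.03294.
True dip = arctan(1.03294) = 45.9°, dipping toward ENE (azimuth ≈ 071°).

45.9°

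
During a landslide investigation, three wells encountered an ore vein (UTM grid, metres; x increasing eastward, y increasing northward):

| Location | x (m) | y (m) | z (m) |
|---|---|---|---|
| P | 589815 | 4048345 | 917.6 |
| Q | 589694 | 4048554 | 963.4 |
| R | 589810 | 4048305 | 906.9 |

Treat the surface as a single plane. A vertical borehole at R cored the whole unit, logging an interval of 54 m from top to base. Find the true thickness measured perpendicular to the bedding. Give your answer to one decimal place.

52.2 m

Two edge vectors: P→Q = (-121, 209, 45.8), P→R = (-5, -40, -10.7).
Normal n = (P→Q) × (P→R) = (-404.3, -1523.7, 5885).
So ∂z/∂x = −n_x/n_z = 0.06870 and ∂z/∂y = −n_y/n_z = 0.25891.
|∇z| = √(a²+b²) = 0.26787, so dip δ = arctan(0.26787) = 15.00°.
True thickness = vertical thickness × cos δ = 54 × cos 15.00° = 52.2 m.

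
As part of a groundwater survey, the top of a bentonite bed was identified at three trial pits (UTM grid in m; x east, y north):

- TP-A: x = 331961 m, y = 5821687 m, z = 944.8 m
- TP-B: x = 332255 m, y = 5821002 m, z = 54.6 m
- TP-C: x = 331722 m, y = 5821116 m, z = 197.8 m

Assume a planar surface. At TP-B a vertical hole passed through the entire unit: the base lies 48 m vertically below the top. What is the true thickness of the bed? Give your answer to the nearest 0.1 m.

Let the plane be z = a·x + b·y + c.
TP-B−TP-A: 294a − 685b = −890.2;  TP-C−TP-A: −239a − 571b = −747.
Solving gives a = 0.01023, b = 1.30395.
|∇z| = √(a²+b²) = 1.30399, so dip δ = arctan(1.30399) = 52.52°.
True thickness = vertical thickness × cos δ = 48 × cos 52.52° = 29.2 m.

29.2 m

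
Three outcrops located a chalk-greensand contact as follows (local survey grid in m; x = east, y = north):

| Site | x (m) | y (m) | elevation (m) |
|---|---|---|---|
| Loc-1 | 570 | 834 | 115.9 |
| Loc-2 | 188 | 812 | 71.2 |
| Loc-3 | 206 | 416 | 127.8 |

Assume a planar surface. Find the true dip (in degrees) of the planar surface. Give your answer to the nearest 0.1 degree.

Two edge vectors: Loc-1→Loc-2 = (-382, -22, -44.7), Loc-1→Loc-3 = (-364, -418, 11.9).
Normal n = (Loc-1→Loc-2) × (Loc-1→Loc-3) = (-18946.4, 20816.6, 151668).
So ∂z/∂x = −n_x/n_z = 0.12492 and ∂z/∂y = −n_y/n_z = −0.13725.
Gradient magnitude |∇z| = √(a² + b²) = √(0.01561 + 0.01884) = 0.18559.
True dip = arctan(0.18559) = 10.5°, dipping toward NW (azimuth ≈ 318°).

10.5°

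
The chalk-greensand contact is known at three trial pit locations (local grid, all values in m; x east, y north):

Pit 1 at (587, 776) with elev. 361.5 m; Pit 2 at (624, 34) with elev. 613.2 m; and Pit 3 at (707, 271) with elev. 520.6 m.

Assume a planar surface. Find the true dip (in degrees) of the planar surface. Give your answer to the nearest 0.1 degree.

20.2°

Let the plane be z = a·x + b·y + c.
Pit 2−Pit 1: 37a − 742b = 251.7;  Pit 3−Pit 1: 120a − 505b = 159.1.
Solving gives a = −0.12872, b = −0.34564.
Gradient magnitude |∇z| = √(a² + b²) = √(0.01657 + 0.11947) = 0.36883.
True dip = arctan(0.36883) = 20.2°, dipping toward NNE (azimuth ≈ 020°).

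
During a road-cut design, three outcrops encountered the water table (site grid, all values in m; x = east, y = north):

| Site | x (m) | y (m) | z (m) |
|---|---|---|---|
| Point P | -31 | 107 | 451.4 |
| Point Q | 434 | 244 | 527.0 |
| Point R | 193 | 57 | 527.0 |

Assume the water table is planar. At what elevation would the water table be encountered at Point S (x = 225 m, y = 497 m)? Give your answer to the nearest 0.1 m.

386.8 m

Two edge vectors: Point P→Point Q = (465, 137, 75.6), Point P→Point R = (224, -50, 75.6).
Normal n = (Point P→Point Q) × (Point P→Point R) = (14137.2, -18219.6, -53938).
So ∂z/∂x = −n_x/n_z = 0.26210 and ∂z/∂y = −n_y/n_z = −0.33779.
Intercept c from Point P: 451.4 + 8.13 + 36.14 = 495.67.
At (225, 497): z = 59.0 − 167.9 + 495.67 = 386.8 m.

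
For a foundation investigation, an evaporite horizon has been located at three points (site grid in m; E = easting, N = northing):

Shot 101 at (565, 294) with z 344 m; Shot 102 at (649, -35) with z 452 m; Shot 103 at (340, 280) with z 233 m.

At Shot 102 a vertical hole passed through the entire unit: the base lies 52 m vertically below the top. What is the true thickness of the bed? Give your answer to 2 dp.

45.69 m

Let the plane be z = a·E + b·N + c.
Shot 102−Shot 101: 84a − 329b = 108;  Shot 103−Shot 101: −225a − 14b = −111.
Solving gives a = 0.50572, b = −0.19915.
|∇z| = √(a²+b²) = 0.54352, so dip δ = arctan(0.54352) = 28.53°.
True thickness = vertical thickness × cos δ = 52 × cos 28.53° = 45.69 m.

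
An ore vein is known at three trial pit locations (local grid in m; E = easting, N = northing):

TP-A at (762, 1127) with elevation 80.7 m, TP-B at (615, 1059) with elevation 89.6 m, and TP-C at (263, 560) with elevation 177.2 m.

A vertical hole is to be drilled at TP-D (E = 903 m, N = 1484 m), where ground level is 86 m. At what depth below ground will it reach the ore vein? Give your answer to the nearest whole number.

Let the plane be z = a·E + b·N + c.
TP-B−TP-A: −147a − 68b = 8.9;  TP-C−TP-A: −499a − 567b = 96.5.
Solving gives a = 0.03067, b = −0.19719.
Then c = 80.7 − a·762 − b·1127 = 279.56.
At (903, 1484): z_contact = 27.7 − 292.6 + 279.56 = 14.6 m.
Depth below ground = 86 − 14.6 = 71 m.

71 m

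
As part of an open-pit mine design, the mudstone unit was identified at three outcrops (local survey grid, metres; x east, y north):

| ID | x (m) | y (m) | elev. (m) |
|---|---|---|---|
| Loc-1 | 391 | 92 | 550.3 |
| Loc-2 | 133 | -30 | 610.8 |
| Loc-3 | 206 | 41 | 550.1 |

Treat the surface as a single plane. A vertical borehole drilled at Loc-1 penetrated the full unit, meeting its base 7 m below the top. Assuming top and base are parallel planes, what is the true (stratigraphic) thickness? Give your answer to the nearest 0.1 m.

Two edge vectors: Loc-1→Loc-2 = (-258, -122, 60.5), Loc-1→Loc-3 = (-185, -51, -0.2).
Normal n = (Loc-1→Loc-2) × (Loc-1→Loc-3) = (3109.9, -11244.1, -9412).
So ∂z/∂x = −n_x/n_z = 0.33042 and ∂z/∂y = −n_y/n_z = −1.19466.
|∇z| = √(a²+b²) = 1.23951, so dip δ = arctan(1.23951) = 51.10°.
True thickness = vertical thickness × cos δ = 7 × cos 51.10° = 4.4 m.

4.4 m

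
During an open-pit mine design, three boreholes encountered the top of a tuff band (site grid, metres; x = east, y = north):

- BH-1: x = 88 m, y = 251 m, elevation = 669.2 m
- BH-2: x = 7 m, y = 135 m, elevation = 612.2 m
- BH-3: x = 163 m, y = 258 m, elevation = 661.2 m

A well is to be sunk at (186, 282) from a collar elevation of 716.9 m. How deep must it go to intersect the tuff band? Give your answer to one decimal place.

44.9 m

Let the plane be z = a·x + b·y + c.
BH-2−BH-1: −81a − 116b = −57;  BH-3−BH-1: 75a + 7b = −8.
Solving gives a = −0.16316, b = 0.60531.
Then c = 669.2 − a·88 − b·251 = 531.63.
At (186, 282): z_contact = −30.35 + 170.70 + 531.63 = 671.97 m.
Depth below ground = 716.9 − 671.97 = 44.9 m.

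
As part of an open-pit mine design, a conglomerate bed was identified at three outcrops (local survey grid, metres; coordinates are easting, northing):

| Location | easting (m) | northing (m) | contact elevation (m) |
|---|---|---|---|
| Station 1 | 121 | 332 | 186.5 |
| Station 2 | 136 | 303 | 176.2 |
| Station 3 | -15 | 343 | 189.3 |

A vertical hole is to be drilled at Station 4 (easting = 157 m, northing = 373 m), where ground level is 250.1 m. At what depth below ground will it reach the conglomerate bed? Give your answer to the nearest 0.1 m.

48.6 m

Two edge vectors: Station 1→Station 2 = (15, -29, -10.3), Station 1→Station 3 = (-136, 11, 2.8).
Normal n = (Station 1→Station 2) × (Station 1→Station 3) = (32.1, 1358.8, -3779).
So ∂z/∂easting = −n_x/n_z = 0.00849 and ∂z/∂northing = −n_y/n_z = 0.35957.
Intercept c from Station 1: 186.5 − 1.03 − 119.38 = 66.10.
At (157, 373): z_contact = 1.33 + 134.12 + 66.10 = 201.55 m.
Depth below ground = 250.1 − 201.55 = 48.6 m.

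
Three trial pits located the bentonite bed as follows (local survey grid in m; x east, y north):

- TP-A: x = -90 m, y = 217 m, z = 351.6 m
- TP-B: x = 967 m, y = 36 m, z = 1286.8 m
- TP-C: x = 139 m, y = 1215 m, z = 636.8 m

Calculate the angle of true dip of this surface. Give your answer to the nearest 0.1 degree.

42.0°

Let the plane be z = a·x + b·y + c.
TP-B−TP-A: 1057a − 181b = 935.2;  TP-C−TP-A: 229a + 998b = 285.2.
Solving gives a = 0.89840, b = 0.07962.
Gradient magnitude |∇z| = √(a² + b²) = √(0.80713 + 0.00634) = 0.90192.
True dip = arctan(0.90192) = 42.0°, dipping toward W (azimuth ≈ 265°).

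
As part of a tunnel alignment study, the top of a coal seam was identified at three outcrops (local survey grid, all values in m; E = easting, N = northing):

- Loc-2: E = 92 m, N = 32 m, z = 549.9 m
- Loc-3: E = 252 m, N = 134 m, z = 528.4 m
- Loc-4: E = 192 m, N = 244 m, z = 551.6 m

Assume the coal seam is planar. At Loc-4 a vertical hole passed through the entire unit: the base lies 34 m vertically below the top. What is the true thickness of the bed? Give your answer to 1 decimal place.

Two edge vectors: Loc-2→Loc-3 = (160, 102, -21.5), Loc-2→Loc-4 = (100, 212, 1.7).
Normal n = (Loc-2→Loc-3) × (Loc-2→Loc-4) = (4731.4, -2422, 23720).
So ∂z/∂E = −n_x/n_z = −0.19947 and ∂z/∂N = −n_y/n_z = 0.10211.
|∇z| = √(a²+b²) = 0.22408, so dip δ = arctan(0.22408) = 12.63°.
True thickness = vertical thickness × cos δ = 34 × cos 12.63° = 33.2 m.

33.2 m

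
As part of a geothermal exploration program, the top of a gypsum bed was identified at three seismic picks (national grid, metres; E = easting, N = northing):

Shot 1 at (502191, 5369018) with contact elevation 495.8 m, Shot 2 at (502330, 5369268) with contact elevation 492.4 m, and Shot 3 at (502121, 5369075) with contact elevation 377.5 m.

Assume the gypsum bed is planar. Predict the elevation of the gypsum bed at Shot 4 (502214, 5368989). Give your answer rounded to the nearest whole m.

541 m

Two edge vectors: Shot 1→Shot 2 = (139, 250, -3.4), Shot 1→Shot 3 = (-70, 57, -118.3).
Normal n = (Shot 1→Shot 2) × (Shot 1→Shot 3) = (-29381.2, 16681.7, 25423).
So ∂z/∂E = −n_x/n_z = 1.15569366 and ∂z/∂N = −n_y/n_z = −0.65616568.
Intercept c from Shot 1: 495.8 − 580378.96 + 3522965.33 = 2943082.17.
At (502214, 5368989): z = 580405.5 − 3522946.3 + 2943082.17 = 541.4 m.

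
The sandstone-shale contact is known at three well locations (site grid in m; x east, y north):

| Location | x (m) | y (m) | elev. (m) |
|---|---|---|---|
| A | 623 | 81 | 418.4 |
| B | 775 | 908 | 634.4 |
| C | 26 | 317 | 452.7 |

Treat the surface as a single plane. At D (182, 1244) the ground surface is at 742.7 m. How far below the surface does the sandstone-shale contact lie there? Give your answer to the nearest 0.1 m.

48.5 m

Let the plane be z = a·x + b·y + c.
B−A: 152a + 827b = 216;  C−A: −597a + 236b = 34.3.
Solving gives a = 0.042693, b = 0.253338.
Then c = 418.4 − a·623 − b·81 = 371.28.
At (182, 1244): z_contact = 7.77 + 315.15 + 371.28 = 694.20 m.
Depth below ground = 742.7 − 694.20 = 48.5 m.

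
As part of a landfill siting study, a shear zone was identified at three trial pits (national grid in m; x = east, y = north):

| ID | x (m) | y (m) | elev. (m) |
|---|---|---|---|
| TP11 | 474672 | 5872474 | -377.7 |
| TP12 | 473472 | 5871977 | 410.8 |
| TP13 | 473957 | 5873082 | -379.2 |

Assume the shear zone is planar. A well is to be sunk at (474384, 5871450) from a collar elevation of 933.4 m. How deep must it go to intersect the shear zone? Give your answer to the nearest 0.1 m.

Let the plane be z = a·x + b·y + c.
TP12−TP11: −1200a − 497b = 788.5;  TP13−TP11: −715a + 608b = −1.5.
Solving gives a = −0.441181892, b = −0.521291206.
Then c = -377.7 − a·474672 − b·5872474 = 3270308.04.
At (474384, 5871450): z_contact = −209289.63 − 3060735.25 + 3270308.04 = 283.16 m.
Depth below ground = 933.4 − 283.16 = 650.2 m.

650.2 m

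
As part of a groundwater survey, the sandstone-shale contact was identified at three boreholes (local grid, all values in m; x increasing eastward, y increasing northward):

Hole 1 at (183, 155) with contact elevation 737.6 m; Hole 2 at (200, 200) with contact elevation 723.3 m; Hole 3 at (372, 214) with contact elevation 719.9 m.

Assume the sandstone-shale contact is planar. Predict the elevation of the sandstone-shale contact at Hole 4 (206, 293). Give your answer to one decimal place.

Two edge vectors: Hole 1→Hole 2 = (17, 45, -14.3), Hole 1→Hole 3 = (189, 59, -17.7).
Normal n = (Hole 1→Hole 2) × (Hole 1→Hole 3) = (47.2, -2401.8, -7502).
So ∂z/∂x = −n_x/n_z = 0.00629 and ∂z/∂y = −n_y/n_z = −0.32015.
Intercept c from Hole 1: 737.6 − 1.15 + 49.62 = 786.07.
At (206, 293): z = 1.3 − 93.8 + 786.07 = 693.6 m.

693.6 m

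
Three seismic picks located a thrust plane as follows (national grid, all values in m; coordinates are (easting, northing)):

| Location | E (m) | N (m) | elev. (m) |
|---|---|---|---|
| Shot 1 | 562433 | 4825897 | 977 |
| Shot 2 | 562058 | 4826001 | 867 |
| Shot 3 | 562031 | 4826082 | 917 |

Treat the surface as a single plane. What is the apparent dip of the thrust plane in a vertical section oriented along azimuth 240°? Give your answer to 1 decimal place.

39.9°

Two edge vectors: Shot 1→Shot 2 = (-375, 104, -110), Shot 1→Shot 3 = (-402, 185, -60).
Normal n = (Shot 1→Shot 2) × (Shot 1→Shot 3) = (14110, 21720, -27567).
So ∂z/∂E = −n_x/n_z = 0.51184 and ∂z/∂N = −n_y/n_z = 0.78790.
Unit vector along 240° is (sin 240°, cos 240°) = (-0.8660, -0.5000).
Slope in that direction = a·(-0.8660) + b·(-0.5000) = −0.83722.
Apparent dip = arctan|0.83722| = 39.9° (true dip is 43.2°, so apparent ≤ true as expected).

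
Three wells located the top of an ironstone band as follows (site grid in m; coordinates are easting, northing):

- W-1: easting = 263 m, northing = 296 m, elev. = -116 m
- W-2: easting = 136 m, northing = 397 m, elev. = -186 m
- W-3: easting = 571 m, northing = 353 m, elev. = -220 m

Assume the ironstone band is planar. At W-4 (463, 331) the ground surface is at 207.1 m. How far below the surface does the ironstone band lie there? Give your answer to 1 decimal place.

388.8 m

Two edge vectors: W-1→W-2 = (-127, 101, -70), W-1→W-3 = (308, 57, -104).
Normal n = (W-1→W-2) × (W-1→W-3) = (-6514, -34768, -38347).
So ∂z/∂easting = −n_x/n_z = −0.16987 and ∂z/∂northing = −n_y/n_z = −0.90667.
Intercept c from W-1: -116 + 44.68 + 268.37 = 197.05.
At (463, 331): z_contact = −78.65 − 300.11 + 197.05 = -181.71 m.
Depth below ground = 207.1 − (-181.71) = 388.8 m.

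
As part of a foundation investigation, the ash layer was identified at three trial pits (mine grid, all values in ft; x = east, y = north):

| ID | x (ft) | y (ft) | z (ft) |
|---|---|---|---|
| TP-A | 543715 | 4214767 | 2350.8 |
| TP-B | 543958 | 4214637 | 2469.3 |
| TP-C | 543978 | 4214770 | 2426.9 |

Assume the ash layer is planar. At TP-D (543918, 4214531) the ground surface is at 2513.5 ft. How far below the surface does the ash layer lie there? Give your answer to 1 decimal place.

Let the plane be z = a·x + b·y + c.
TP-B−TP-A: 243a − 130b = 118.5;  TP-C−TP-A: 263a + 3b = 76.1.
Solving gives a = 0.293493514, b = −0.362931355.
Then c = 2350.8 − a·543715 − b·4214767 = 1372445.07.
At (543918, 4214531): z_contact = 159636.40 − 1529585.45 + 1372445.07 = 2496.03 ft.
Depth below ground = 2513.5 − 2496.03 = 17.5 ft.

17.5 ft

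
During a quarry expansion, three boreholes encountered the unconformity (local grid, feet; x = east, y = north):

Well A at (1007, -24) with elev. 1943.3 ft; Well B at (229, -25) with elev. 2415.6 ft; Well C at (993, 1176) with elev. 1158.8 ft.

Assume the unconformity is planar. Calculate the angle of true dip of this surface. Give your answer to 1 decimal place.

Let the plane be z = a·x + b·y + c.
Well B−Well A: −778a − 1b = 472.3;  Well C−Well A: −14a + 1200b = −784.5.
Solving gives a = −0.60622, b = −0.66082.
Gradient magnitude |∇z| = √(a² + b²) = √(0.36750 + 0.43669) = 0.89677.
True dip = arctan(0.89677) = 41.9°, dipping toward NE (azimuth ≈ 043°).

41.9°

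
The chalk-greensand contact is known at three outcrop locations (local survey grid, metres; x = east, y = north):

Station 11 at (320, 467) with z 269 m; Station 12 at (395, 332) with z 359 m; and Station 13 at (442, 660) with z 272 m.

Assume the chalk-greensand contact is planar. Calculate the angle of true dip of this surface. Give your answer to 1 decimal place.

33.9°

Two edge vectors: Station 11→Station 12 = (75, -135, 90), Station 11→Station 13 = (122, 193, 3).
Normal n = (Station 11→Station 12) × (Station 11→Station 13) = (-17775, 10755, 30945).
So ∂z/∂x = −n_x/n_z = 0.57441 and ∂z/∂y = −n_y/n_z = −0.34755.
Gradient magnitude |∇z| = √(a² + b²) = √(0.32994 + 0.12079) = 0.67137.
True dip = arctan(0.67137) = 33.9°, dipping toward WNW (azimuth ≈ 301°).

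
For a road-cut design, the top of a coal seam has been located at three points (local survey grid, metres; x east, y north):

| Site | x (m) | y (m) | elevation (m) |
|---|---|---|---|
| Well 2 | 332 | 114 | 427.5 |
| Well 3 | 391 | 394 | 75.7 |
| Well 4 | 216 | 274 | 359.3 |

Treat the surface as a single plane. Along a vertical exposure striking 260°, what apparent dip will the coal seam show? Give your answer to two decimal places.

46.65°

Let the plane be z = a·x + b·y + c.
Well 3−Well 2: 59a + 280b = −351.8;  Well 4−Well 2: −116a + 160b = −68.2.
Solving gives a = −0.88721, b = −1.06948.
Unit vector along 260° is (sin 260°, cos 260°) = (-0.9848, -0.1736).
Slope in that direction = a·(-0.9848) + b·(-0.1736) = 1.05945.
Apparent dip = arctan|1.05945| = 46.65° (true dip is 54.3°, so apparent ≤ true as expected).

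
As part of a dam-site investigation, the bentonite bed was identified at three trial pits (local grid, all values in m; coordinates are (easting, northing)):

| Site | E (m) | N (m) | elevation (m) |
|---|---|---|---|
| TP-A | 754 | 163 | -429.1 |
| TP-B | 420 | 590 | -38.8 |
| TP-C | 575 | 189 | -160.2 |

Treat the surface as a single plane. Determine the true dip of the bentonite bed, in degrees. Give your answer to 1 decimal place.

Let the plane be z = a·E + b·N + c.
TP-B−TP-A: −334a + 427b = 390.3;  TP-C−TP-A: −179a + 26b = 268.9.
Solving gives a = −1.54500, b = −0.29445.
Gradient magnitude |∇z| = √(a² + b²) = √(2.38704 + 0.08670) = 1.57281.
True dip = arctan(1.57281) = 57.6°, dipping toward E (azimuth ≈ 079°).

57.6°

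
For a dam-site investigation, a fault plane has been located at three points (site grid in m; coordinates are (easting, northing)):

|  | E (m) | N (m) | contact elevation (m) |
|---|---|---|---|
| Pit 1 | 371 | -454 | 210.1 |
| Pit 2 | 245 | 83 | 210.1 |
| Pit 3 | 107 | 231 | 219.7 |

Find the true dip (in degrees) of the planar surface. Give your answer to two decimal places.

Let the plane be z = a·E + b·N + c.
Pit 2−Pit 1: −126a + 537b = 0;  Pit 3−Pit 1: −264a + 685b = 9.6.
Solving gives a = −0.09296, b = −0.02181.
Gradient magnitude |∇z| = √(a² + b²) = √(0.00864 + 0.00048) = 0.09548.
True dip = arctan(0.09548) = 5.45°, dipping toward ENE (azimuth ≈ 077°).

5.45°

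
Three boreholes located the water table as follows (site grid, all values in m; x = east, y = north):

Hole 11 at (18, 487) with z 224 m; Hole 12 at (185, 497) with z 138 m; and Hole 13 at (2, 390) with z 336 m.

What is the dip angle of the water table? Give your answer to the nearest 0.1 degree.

Two edge vectors: Hole 11→Hole 12 = (167, 10, -86), Hole 11→Hole 13 = (-16, -97, 112).
Normal n = (Hole 11→Hole 12) × (Hole 11→Hole 13) = (-7222, -17328, -16039).
So ∂z/∂x = −n_x/n_z = −0.45028 and ∂z/∂y = −n_y/n_z = −1.08037.
Gradient magnitude |∇z| = √(a² + b²) = √(0.20275 + 1.16719) = 1.17045.
True dip = arctan(1.17045) = 49.5°, dipping toward NNE (azimuth ≈ 023°).

49.5°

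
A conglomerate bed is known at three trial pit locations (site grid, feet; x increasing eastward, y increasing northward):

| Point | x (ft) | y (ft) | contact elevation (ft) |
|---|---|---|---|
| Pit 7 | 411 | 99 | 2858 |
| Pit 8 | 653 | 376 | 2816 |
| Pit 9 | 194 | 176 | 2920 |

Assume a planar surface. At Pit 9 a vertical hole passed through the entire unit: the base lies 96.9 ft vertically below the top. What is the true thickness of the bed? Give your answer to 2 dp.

93.56 ft

Two edge vectors: Pit 7→Pit 8 = (242, 277, -42), Pit 7→Pit 9 = (-217, 77, 62).
Normal n = (Pit 7→Pit 8) × (Pit 7→Pit 9) = (20408, -5890, 78743).
So ∂z/∂x = −n_x/n_z = −0.25917 and ∂z/∂y = −n_y/n_z = 0.07480.
|∇z| = √(a²+b²) = 0.26975, so dip δ = arctan(0.26975) = 15.10°.
True thickness = vertical thickness × cos δ = 96.9 × cos 15.10° = 93.56 ft.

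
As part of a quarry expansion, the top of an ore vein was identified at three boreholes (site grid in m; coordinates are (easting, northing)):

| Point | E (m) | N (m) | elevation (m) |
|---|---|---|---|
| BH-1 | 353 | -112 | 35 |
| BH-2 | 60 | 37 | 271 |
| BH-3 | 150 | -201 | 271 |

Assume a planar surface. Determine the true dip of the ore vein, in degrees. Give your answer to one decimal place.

46.8°

Two edge vectors: BH-1→BH-2 = (-293, 149, 236), BH-1→BH-3 = (-203, -89, 236).
Normal n = (BH-1→BH-2) × (BH-1→BH-3) = (56168, 21240, 56324).
So ∂z/∂E = −n_x/n_z = −0.99723 and ∂z/∂N = −n_y/n_z = −0.37710.
Gradient magnitude |∇z| = √(a² + b²) = √(0.99447 + 0.14221) = 1.06615.
True dip = arctan(1.06615) = 46.8°, dipping toward ENE (azimuth ≈ 069°).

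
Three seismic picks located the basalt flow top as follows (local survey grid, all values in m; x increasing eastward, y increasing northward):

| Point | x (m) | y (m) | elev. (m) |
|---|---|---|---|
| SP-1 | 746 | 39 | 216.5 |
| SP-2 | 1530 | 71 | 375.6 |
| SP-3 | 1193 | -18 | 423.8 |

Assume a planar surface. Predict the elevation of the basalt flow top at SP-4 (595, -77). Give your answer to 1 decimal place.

Let the plane be z = a·x + b·y + c.
SP-2−SP-1: 784a + 32b = 159.1;  SP-3−SP-1: 447a − 57b = 207.3.
Solving gives a = 0.266177, b = −1.549456.
Then c = 216.5 − a·746 − b·39 = 78.36.
At (595, -77): z = 158.4 + 119.3 + 78.36 = 356.0 m.

356.0 m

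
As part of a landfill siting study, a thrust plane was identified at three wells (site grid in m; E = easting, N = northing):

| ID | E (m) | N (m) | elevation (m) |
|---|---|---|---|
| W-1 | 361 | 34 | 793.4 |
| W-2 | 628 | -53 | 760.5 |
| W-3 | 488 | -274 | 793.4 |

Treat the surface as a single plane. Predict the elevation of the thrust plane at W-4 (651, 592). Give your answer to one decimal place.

Two edge vectors: W-1→W-2 = (267, -87, -32.9), W-1→W-3 = (127, -308, 0).
Normal n = (W-1→W-2) × (W-1→W-3) = (-10133.2, -4178.3, -71187).
So ∂z/∂E = −n_x/n_z = −0.14235 and ∂z/∂N = −n_y/n_z = −0.05869.
Intercept c from W-1: 793.4 + 51.39 + 2.00 = 846.78.
At (651, 592): z = −92.7 − 34.7 + 846.78 = 719.4 m.

719.4 m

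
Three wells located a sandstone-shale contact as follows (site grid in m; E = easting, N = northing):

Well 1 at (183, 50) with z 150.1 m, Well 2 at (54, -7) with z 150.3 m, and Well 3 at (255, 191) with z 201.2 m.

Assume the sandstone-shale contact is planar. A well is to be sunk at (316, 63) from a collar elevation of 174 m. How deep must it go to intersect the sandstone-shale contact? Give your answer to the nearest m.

Let the plane be z = a·E + b·N + c.
Well 2−Well 1: −129a − 57b = 0.2;  Well 3−Well 1: 72a + 141b = 51.1.
Solving gives a = −0.20880, b = 0.46903.
Then c = 150.1 − a·183 − b·50 = 164.86.
At (316, 63): z_contact = −66.0 + 29.5 + 164.86 = 128.4 m.
Depth below ground = 174 − 128.4 = 46 m.

46 m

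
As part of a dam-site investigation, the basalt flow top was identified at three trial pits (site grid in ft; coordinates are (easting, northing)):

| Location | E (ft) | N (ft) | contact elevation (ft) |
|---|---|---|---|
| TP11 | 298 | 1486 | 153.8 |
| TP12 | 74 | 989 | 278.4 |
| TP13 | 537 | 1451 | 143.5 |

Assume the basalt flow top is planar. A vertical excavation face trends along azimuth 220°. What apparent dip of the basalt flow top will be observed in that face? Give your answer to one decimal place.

Two edge vectors: TP11→TP12 = (-224, -497, 124.6), TP11→TP13 = (239, -35, -10.3).
Normal n = (TP11→TP12) × (TP11→TP13) = (9480.1, 27472.2, 126623).
So ∂z/∂E = −n_x/n_z = −0.07487 and ∂z/∂N = −n_y/n_z = −0.21696.
Unit vector along 220° is (sin 220°, cos 220°) = (-0.6428, -0.7660).
Slope in that direction = a·(-0.6428) + b·(-0.7660) = 0.21433.
Apparent dip = arctan|0.21433| = 12.1° (true dip is 12.9°, so apparent ≤ true as expected).

12.1°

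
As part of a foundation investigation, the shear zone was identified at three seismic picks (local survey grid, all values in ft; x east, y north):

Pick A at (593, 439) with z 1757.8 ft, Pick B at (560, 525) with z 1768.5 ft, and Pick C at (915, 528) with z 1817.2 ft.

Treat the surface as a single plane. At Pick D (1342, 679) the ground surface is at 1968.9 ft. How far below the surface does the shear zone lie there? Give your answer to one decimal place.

Two edge vectors: Pick A→Pick B = (-33, 86, 10.7), Pick A→Pick C = (322, 89, 59.4).
Normal n = (Pick A→Pick B) × (Pick A→Pick C) = (4156.1, 5405.6, -30629).
So ∂z/∂x = −n_x/n_z = 0.135692 and ∂z/∂y = −n_y/n_z = 0.176486.
Intercept c from Pick A: 1757.8 − 80.47 − 77.48 = 1599.86.
At (1342, 679): z_contact = 182.10 + 119.83 + 1599.86 = 1901.79 ft.
Depth below ground = 1968.9 − 1901.79 = 67.1 ft.

67.1 ft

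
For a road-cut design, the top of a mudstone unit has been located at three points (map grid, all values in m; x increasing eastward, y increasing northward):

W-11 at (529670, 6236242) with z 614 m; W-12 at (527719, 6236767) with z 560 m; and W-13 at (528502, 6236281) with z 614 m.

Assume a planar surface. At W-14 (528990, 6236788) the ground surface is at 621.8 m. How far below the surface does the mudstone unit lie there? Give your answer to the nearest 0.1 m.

69.2 m

Two edge vectors: W-11→W-12 = (-1951, 525, -54), W-11→W-13 = (-1168, 39, 0).
Normal n = (W-11→W-12) × (W-11→W-13) = (2106, 63072, 537111).
So ∂z/∂x = −n_x/n_z = −0.003920977 and ∂z/∂y = −n_y/n_z = −0.117428241.
Intercept c from W-11: 614 + 2076.82 + 732310.93 = 735001.75.
At (528990, 6236788): z_contact = −2074.16 − 732375.04 + 735001.75 = 552.55 m.
Depth below ground = 621.8 − 552.55 = 69.2 m.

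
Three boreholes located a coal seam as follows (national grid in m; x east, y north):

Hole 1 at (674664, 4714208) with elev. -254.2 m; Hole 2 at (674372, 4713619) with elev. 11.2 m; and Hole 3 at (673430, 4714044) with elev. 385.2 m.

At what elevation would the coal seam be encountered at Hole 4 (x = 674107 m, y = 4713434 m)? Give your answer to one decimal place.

179.6 m

Let the plane be z = a·x + b·y + c.
Hole 2−Hole 1: −292a − 589b = 265.4;  Hole 3−Hole 1: −1234a − 164b = 639.4.
Solving gives a = −0.490591188, b = −0.207380939.
Then c = -254.2 − a·674664 − b·4714208 = 1308366.90.
At (674107, 4713434): z = −330711.0 − 977476.4 + 1308366.90 = 179.6 m.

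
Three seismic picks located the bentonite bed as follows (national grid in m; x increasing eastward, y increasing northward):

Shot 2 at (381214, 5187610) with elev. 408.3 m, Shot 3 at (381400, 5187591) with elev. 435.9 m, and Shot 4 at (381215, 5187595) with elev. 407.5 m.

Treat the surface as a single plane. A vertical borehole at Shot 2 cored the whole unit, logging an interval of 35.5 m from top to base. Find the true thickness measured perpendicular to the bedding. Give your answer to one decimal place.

35.0 m

Two edge vectors: Shot 2→Shot 3 = (186, -19, 27.6), Shot 2→Shot 4 = (1, -15, -0.8).
Normal n = (Shot 2→Shot 3) × (Shot 2→Shot 4) = (429.2, 176.4, -2771).
So ∂z/∂x = −n_x/n_z = 0.15489 and ∂z/∂y = −n_y/n_z = 0.06366.
|∇z| = √(a²+b²) = 0.16746, so dip δ = arctan(0.16746) = 9.51°.
True thickness = vertical thickness × cos δ = 35.5 × cos 9.51° = 35.0 m.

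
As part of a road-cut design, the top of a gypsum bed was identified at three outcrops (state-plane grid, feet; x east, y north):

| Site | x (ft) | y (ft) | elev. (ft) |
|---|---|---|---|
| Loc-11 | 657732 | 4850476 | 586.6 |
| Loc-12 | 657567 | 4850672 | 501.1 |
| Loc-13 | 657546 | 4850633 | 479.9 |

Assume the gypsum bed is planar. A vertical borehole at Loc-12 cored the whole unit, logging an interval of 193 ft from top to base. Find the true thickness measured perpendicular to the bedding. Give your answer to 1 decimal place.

156.0 ft

Two edge vectors: Loc-11→Loc-12 = (-165, 196, -85.5), Loc-11→Loc-13 = (-186, 157, -106.7).
Normal n = (Loc-11→Loc-12) × (Loc-11→Loc-13) = (-7489.7, -1702.5, 10551).
So ∂z/∂x = −n_x/n_z = 0.70986 and ∂z/∂y = −n_y/n_z = 0.16136.
|∇z| = √(a²+b²) = 0.72797, so dip δ = arctan(0.72797) = 36.05°.
True thickness = vertical thickness × cos δ = 193 × cos 36.05° = 156.0 ft.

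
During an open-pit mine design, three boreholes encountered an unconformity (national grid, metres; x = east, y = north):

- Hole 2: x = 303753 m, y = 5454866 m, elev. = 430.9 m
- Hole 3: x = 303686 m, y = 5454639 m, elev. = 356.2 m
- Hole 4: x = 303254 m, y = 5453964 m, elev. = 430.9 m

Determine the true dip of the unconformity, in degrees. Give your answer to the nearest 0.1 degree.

55.5°

Two edge vectors: Hole 2→Hole 3 = (-67, -227, -74.7), Hole 2→Hole 4 = (-499, -902, 0).
Normal n = (Hole 2→Hole 3) × (Hole 2→Hole 4) = (-67379.4, 37275.3, -52839).
So ∂z/∂x = −n_x/n_z = −1.27518 and ∂z/∂y = −n_y/n_z = 0.70545.
Gradient magnitude |∇z| = √(a² + b²) = √(1.62609 + 0.49766) = 1.45731.
True dip = arctan(1.45731) = 55.5°, dipping toward ESE (azimuth ≈ 119°).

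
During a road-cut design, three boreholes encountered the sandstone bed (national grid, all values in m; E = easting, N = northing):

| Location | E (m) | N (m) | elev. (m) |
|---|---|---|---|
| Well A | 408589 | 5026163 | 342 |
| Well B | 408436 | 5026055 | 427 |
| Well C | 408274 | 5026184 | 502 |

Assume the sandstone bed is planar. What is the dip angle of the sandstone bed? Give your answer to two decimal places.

27.28°

Two edge vectors: Well A→Well B = (-153, -108, 85), Well A→Well C = (-315, 21, 160).
Normal n = (Well A→Well B) × (Well A→Well C) = (-19065, -2295, -37233).
So ∂z/∂E = −n_x/n_z = −0.51205 and ∂z/∂N = −n_y/n_z = −0.06164.
Gradient magnitude |∇z| = √(a² + b²) = √(0.26219 + 0.00380) = 0.51574.
True dip = arctan(0.51574) = 27.28°, dipping toward E (azimuth ≈ 083°).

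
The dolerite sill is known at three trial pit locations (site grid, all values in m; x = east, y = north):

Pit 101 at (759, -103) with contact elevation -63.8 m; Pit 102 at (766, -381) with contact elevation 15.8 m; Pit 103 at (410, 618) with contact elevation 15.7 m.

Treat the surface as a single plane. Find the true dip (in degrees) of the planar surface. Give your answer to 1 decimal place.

Two edge vectors: Pit 101→Pit 102 = (7, -278, 79.6), Pit 101→Pit 103 = (-349, 721, 79.5).
Normal n = (Pit 101→Pit 102) × (Pit 101→Pit 103) = (-79492.6, -28336.9, -91975).
So ∂z/∂x = −n_x/n_z = −0.86428 and ∂z/∂y = −n_y/n_z = −0.30809.
Gradient magnitude |∇z| = √(a² + b²) = √(0.74699 + 0.09492) = 0.91756.
True dip = arctan(0.91756) = 42.5°, dipping toward ENE (azimuth ≈ 070°).

42.5°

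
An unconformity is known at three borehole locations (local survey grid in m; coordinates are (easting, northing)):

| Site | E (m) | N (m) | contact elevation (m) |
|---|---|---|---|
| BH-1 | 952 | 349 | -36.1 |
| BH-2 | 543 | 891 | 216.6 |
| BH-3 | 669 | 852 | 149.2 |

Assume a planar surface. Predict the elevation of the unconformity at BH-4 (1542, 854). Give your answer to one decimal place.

Let the plane be z = a·E + b·N + c.
BH-2−BH-1: −409a + 542b = 252.7;  BH-3−BH-1: −283a + 503b = 185.3.
Solving gives a = −0.509648, b = 0.081649.
Then c = -36.1 − a·952 − b·349 = 420.59.
At (1542, 854): z = −785.9 + 69.7 + 420.59 = -295.6 m.

-295.6 m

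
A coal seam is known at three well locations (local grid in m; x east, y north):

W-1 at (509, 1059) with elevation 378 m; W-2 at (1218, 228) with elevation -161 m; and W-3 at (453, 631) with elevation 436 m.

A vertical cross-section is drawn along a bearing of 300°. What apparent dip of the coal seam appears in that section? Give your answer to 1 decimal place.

Two edge vectors: W-1→W-2 = (709, -831, -539), W-1→W-3 = (-56, -428, 58).
Normal n = (W-1→W-2) × (W-1→W-3) = (-278890, -10938, -349988).
So ∂z/∂x = −n_x/n_z = −0.79686 and ∂z/∂y = −n_y/n_z = −0.03125.
Unit vector along 300° is (sin 300°, cos 300°) = (-0.8660, 0.5000).
Slope in that direction = a·(-0.8660) + b·(0.5000) = 0.67447.
Apparent dip = arctan|0.67447| = 34.0° (true dip is 38.6°, so apparent ≤ true as expected).

34.0°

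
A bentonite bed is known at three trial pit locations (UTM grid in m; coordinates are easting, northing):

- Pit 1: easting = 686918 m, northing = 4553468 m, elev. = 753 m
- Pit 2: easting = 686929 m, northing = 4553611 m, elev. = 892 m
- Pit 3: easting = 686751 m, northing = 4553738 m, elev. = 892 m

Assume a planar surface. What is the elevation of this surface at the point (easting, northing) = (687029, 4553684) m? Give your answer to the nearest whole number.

1025 m

Let the plane be z = a·easting + b·northing + c.
Pit 2−Pit 1: 11a + 143b = 139;  Pit 3−Pit 1: −167a + 270b = 139.
Solving gives a = 0.65744293, b = 0.92145544.
Then c = 753 − a·686918 − b·4553468 = −4646674.24.
At (687029, 4553684): z = 451682.4 + 4196016.9 − 4646674.24 = 1025.0 m.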